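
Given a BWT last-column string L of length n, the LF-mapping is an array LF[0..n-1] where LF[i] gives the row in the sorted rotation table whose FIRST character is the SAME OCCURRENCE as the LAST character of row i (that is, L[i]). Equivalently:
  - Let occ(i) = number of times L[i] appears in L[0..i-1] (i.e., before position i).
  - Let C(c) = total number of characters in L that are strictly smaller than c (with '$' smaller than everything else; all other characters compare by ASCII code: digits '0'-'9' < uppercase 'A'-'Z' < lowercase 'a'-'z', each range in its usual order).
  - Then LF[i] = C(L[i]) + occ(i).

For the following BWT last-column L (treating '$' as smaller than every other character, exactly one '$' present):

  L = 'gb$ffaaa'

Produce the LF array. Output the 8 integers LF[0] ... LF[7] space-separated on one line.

Answer: 7 4 0 5 6 1 2 3

Derivation:
Char counts: '$':1, 'a':3, 'b':1, 'f':2, 'g':1
C (first-col start): C('$')=0, C('a')=1, C('b')=4, C('f')=5, C('g')=7
L[0]='g': occ=0, LF[0]=C('g')+0=7+0=7
L[1]='b': occ=0, LF[1]=C('b')+0=4+0=4
L[2]='$': occ=0, LF[2]=C('$')+0=0+0=0
L[3]='f': occ=0, LF[3]=C('f')+0=5+0=5
L[4]='f': occ=1, LF[4]=C('f')+1=5+1=6
L[5]='a': occ=0, LF[5]=C('a')+0=1+0=1
L[6]='a': occ=1, LF[6]=C('a')+1=1+1=2
L[7]='a': occ=2, LF[7]=C('a')+2=1+2=3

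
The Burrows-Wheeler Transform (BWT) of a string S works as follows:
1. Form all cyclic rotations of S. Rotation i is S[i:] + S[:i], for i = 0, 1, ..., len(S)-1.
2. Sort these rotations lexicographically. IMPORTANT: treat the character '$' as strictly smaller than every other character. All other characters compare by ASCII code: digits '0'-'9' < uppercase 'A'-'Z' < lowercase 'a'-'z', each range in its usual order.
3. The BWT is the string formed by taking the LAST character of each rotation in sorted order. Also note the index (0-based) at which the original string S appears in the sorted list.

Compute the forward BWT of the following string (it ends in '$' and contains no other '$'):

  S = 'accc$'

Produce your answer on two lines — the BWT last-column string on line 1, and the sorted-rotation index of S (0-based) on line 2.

All 5 rotations (rotation i = S[i:]+S[:i]):
  rot[0] = accc$
  rot[1] = ccc$a
  rot[2] = cc$ac
  rot[3] = c$acc
  rot[4] = $accc
Sorted (with $ < everything):
  sorted[0] = $accc  (last char: 'c')
  sorted[1] = accc$  (last char: '$')
  sorted[2] = c$acc  (last char: 'c')
  sorted[3] = cc$ac  (last char: 'c')
  sorted[4] = ccc$a  (last char: 'a')
Last column: c$cca
Original string S is at sorted index 1

Answer: c$cca
1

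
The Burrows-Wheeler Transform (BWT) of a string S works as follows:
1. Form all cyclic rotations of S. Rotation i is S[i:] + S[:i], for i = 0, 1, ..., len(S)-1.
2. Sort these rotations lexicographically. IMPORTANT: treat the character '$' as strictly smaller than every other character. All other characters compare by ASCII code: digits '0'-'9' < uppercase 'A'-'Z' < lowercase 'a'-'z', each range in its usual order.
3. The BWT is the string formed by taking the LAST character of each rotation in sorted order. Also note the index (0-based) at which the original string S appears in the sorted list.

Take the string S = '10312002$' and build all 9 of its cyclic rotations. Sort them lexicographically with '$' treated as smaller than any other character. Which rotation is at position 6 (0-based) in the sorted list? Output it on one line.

Answer: 2$1031200

Derivation:
All 9 rotations (rotation i = S[i:]+S[:i]):
  rot[0] = 10312002$
  rot[1] = 0312002$1
  rot[2] = 312002$10
  rot[3] = 12002$103
  rot[4] = 2002$1031
  rot[5] = 002$10312
  rot[6] = 02$103120
  rot[7] = 2$1031200
  rot[8] = $10312002
Sorted (with $ < everything):
  sorted[0] = $10312002
  sorted[1] = 002$10312
  sorted[2] = 02$103120
  sorted[3] = 0312002$1
  sorted[4] = 10312002$
  sorted[5] = 12002$103
  sorted[6] = 2$1031200
  sorted[7] = 2002$1031
  sorted[8] = 312002$10
sorted[6] = 2$1031200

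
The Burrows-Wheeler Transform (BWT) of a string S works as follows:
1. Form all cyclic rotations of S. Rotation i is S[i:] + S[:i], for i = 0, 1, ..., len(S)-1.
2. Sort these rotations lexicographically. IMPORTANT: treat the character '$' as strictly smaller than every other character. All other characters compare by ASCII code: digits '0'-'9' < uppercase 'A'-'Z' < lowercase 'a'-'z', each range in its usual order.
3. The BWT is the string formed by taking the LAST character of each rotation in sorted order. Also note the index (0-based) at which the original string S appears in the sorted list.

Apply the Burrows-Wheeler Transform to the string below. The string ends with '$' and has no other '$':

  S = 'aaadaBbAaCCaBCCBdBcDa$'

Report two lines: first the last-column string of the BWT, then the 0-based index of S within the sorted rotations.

All 22 rotations (rotation i = S[i:]+S[:i]):
  rot[0] = aaadaBbAaCCaBCCBdBcDa$
  rot[1] = aadaBbAaCCaBCCBdBcDa$a
  rot[2] = adaBbAaCCaBCCBdBcDa$aa
  rot[3] = daBbAaCCaBCCBdBcDa$aaa
  rot[4] = aBbAaCCaBCCBdBcDa$aaad
  rot[5] = BbAaCCaBCCBdBcDa$aaada
  rot[6] = bAaCCaBCCBdBcDa$aaadaB
  rot[7] = AaCCaBCCBdBcDa$aaadaBb
  rot[8] = aCCaBCCBdBcDa$aaadaBbA
  rot[9] = CCaBCCBdBcDa$aaadaBbAa
  rot[10] = CaBCCBdBcDa$aaadaBbAaC
  rot[11] = aBCCBdBcDa$aaadaBbAaCC
  rot[12] = BCCBdBcDa$aaadaBbAaCCa
  rot[13] = CCBdBcDa$aaadaBbAaCCaB
  rot[14] = CBdBcDa$aaadaBbAaCCaBC
  rot[15] = BdBcDa$aaadaBbAaCCaBCC
  rot[16] = dBcDa$aaadaBbAaCCaBCCB
  rot[17] = BcDa$aaadaBbAaCCaBCCBd
  rot[18] = cDa$aaadaBbAaCCaBCCBdB
  rot[19] = Da$aaadaBbAaCCaBCCBdBc
  rot[20] = a$aaadaBbAaCCaBCCBdBcD
  rot[21] = $aaadaBbAaCCaBCCBdBcDa
Sorted (with $ < everything):
  sorted[0] = $aaadaBbAaCCaBCCBdBcDa  (last char: 'a')
  sorted[1] = AaCCaBCCBdBcDa$aaadaBb  (last char: 'b')
  sorted[2] = BCCBdBcDa$aaadaBbAaCCa  (last char: 'a')
  sorted[3] = BbAaCCaBCCBdBcDa$aaada  (last char: 'a')
  sorted[4] = BcDa$aaadaBbAaCCaBCCBd  (last char: 'd')
  sorted[5] = BdBcDa$aaadaBbAaCCaBCC  (last char: 'C')
  sorted[6] = CBdBcDa$aaadaBbAaCCaBC  (last char: 'C')
  sorted[7] = CCBdBcDa$aaadaBbAaCCaB  (last char: 'B')
  sorted[8] = CCaBCCBdBcDa$aaadaBbAa  (last char: 'a')
  sorted[9] = CaBCCBdBcDa$aaadaBbAaC  (last char: 'C')
  sorted[10] = Da$aaadaBbAaCCaBCCBdBc  (last char: 'c')
  sorted[11] = a$aaadaBbAaCCaBCCBdBcD  (last char: 'D')
  sorted[12] = aBCCBdBcDa$aaadaBbAaCC  (last char: 'C')
  sorted[13] = aBbAaCCaBCCBdBcDa$aaad  (last char: 'd')
  sorted[14] = aCCaBCCBdBcDa$aaadaBbA  (last char: 'A')
  sorted[15] = aaadaBbAaCCaBCCBdBcDa$  (last char: '$')
  sorted[16] = aadaBbAaCCaBCCBdBcDa$a  (last char: 'a')
  sorted[17] = adaBbAaCCaBCCBdBcDa$aa  (last char: 'a')
  sorted[18] = bAaCCaBCCBdBcDa$aaadaB  (last char: 'B')
  sorted[19] = cDa$aaadaBbAaCCaBCCBdB  (last char: 'B')
  sorted[20] = dBcDa$aaadaBbAaCCaBCCB  (last char: 'B')
  sorted[21] = daBbAaCCaBCCBdBcDa$aaa  (last char: 'a')
Last column: abaadCCBaCcDCdA$aaBBBa
Original string S is at sorted index 15

Answer: abaadCCBaCcDCdA$aaBBBa
15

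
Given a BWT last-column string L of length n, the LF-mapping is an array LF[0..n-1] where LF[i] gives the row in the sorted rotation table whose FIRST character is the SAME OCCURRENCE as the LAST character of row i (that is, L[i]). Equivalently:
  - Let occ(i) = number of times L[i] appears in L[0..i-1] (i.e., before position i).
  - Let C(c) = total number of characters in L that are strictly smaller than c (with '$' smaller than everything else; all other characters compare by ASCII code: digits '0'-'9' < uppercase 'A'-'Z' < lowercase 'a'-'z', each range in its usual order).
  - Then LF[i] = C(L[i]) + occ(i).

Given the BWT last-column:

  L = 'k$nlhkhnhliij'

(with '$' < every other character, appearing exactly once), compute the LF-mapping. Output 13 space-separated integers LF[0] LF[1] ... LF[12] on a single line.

Char counts: '$':1, 'h':3, 'i':2, 'j':1, 'k':2, 'l':2, 'n':2
C (first-col start): C('$')=0, C('h')=1, C('i')=4, C('j')=6, C('k')=7, C('l')=9, C('n')=11
L[0]='k': occ=0, LF[0]=C('k')+0=7+0=7
L[1]='$': occ=0, LF[1]=C('$')+0=0+0=0
L[2]='n': occ=0, LF[2]=C('n')+0=11+0=11
L[3]='l': occ=0, LF[3]=C('l')+0=9+0=9
L[4]='h': occ=0, LF[4]=C('h')+0=1+0=1
L[5]='k': occ=1, LF[5]=C('k')+1=7+1=8
L[6]='h': occ=1, LF[6]=C('h')+1=1+1=2
L[7]='n': occ=1, LF[7]=C('n')+1=11+1=12
L[8]='h': occ=2, LF[8]=C('h')+2=1+2=3
L[9]='l': occ=1, LF[9]=C('l')+1=9+1=10
L[10]='i': occ=0, LF[10]=C('i')+0=4+0=4
L[11]='i': occ=1, LF[11]=C('i')+1=4+1=5
L[12]='j': occ=0, LF[12]=C('j')+0=6+0=6

Answer: 7 0 11 9 1 8 2 12 3 10 4 5 6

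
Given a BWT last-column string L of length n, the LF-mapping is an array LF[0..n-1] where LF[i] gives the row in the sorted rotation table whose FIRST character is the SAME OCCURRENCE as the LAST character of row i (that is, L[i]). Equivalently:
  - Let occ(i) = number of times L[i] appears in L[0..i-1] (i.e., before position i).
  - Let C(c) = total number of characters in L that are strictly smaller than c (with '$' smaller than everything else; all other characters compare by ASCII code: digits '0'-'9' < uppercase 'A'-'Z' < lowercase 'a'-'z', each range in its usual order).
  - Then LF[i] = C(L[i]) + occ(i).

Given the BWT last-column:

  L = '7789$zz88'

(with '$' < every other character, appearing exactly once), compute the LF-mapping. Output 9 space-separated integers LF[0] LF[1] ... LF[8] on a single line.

Char counts: '$':1, '7':2, '8':3, '9':1, 'z':2
C (first-col start): C('$')=0, C('7')=1, C('8')=3, C('9')=6, C('z')=7
L[0]='7': occ=0, LF[0]=C('7')+0=1+0=1
L[1]='7': occ=1, LF[1]=C('7')+1=1+1=2
L[2]='8': occ=0, LF[2]=C('8')+0=3+0=3
L[3]='9': occ=0, LF[3]=C('9')+0=6+0=6
L[4]='$': occ=0, LF[4]=C('$')+0=0+0=0
L[5]='z': occ=0, LF[5]=C('z')+0=7+0=7
L[6]='z': occ=1, LF[6]=C('z')+1=7+1=8
L[7]='8': occ=1, LF[7]=C('8')+1=3+1=4
L[8]='8': occ=2, LF[8]=C('8')+2=3+2=5

Answer: 1 2 3 6 0 7 8 4 5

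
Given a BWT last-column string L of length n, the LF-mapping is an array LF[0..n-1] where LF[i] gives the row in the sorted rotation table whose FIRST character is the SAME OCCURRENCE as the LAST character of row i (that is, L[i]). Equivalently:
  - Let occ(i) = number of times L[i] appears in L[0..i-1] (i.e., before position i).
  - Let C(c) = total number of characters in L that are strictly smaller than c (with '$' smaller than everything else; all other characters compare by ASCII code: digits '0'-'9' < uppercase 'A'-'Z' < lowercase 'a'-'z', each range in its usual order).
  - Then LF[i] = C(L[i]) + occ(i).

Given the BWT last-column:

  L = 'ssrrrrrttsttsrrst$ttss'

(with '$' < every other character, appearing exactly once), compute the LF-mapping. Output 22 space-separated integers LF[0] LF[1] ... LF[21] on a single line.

Answer: 8 9 1 2 3 4 5 15 16 10 17 18 11 6 7 12 19 0 20 21 13 14

Derivation:
Char counts: '$':1, 'r':7, 's':7, 't':7
C (first-col start): C('$')=0, C('r')=1, C('s')=8, C('t')=15
L[0]='s': occ=0, LF[0]=C('s')+0=8+0=8
L[1]='s': occ=1, LF[1]=C('s')+1=8+1=9
L[2]='r': occ=0, LF[2]=C('r')+0=1+0=1
L[3]='r': occ=1, LF[3]=C('r')+1=1+1=2
L[4]='r': occ=2, LF[4]=C('r')+2=1+2=3
L[5]='r': occ=3, LF[5]=C('r')+3=1+3=4
L[6]='r': occ=4, LF[6]=C('r')+4=1+4=5
L[7]='t': occ=0, LF[7]=C('t')+0=15+0=15
L[8]='t': occ=1, LF[8]=C('t')+1=15+1=16
L[9]='s': occ=2, LF[9]=C('s')+2=8+2=10
L[10]='t': occ=2, LF[10]=C('t')+2=15+2=17
L[11]='t': occ=3, LF[11]=C('t')+3=15+3=18
L[12]='s': occ=3, LF[12]=C('s')+3=8+3=11
L[13]='r': occ=5, LF[13]=C('r')+5=1+5=6
L[14]='r': occ=6, LF[14]=C('r')+6=1+6=7
L[15]='s': occ=4, LF[15]=C('s')+4=8+4=12
L[16]='t': occ=4, LF[16]=C('t')+4=15+4=19
L[17]='$': occ=0, LF[17]=C('$')+0=0+0=0
L[18]='t': occ=5, LF[18]=C('t')+5=15+5=20
L[19]='t': occ=6, LF[19]=C('t')+6=15+6=21
L[20]='s': occ=5, LF[20]=C('s')+5=8+5=13
L[21]='s': occ=6, LF[21]=C('s')+6=8+6=14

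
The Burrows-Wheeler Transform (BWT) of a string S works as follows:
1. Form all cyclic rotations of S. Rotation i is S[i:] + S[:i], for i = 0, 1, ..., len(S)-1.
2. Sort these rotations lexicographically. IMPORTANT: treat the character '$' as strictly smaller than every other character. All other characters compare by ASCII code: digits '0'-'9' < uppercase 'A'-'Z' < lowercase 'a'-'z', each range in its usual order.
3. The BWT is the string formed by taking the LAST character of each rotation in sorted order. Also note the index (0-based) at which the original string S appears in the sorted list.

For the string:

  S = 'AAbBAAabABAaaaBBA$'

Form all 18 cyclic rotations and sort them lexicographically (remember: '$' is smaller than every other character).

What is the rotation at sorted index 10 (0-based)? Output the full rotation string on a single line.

All 18 rotations (rotation i = S[i:]+S[:i]):
  rot[0] = AAbBAAabABAaaaBBA$
  rot[1] = AbBAAabABAaaaBBA$A
  rot[2] = bBAAabABAaaaBBA$AA
  rot[3] = BAAabABAaaaBBA$AAb
  rot[4] = AAabABAaaaBBA$AAbB
  rot[5] = AabABAaaaBBA$AAbBA
  rot[6] = abABAaaaBBA$AAbBAA
  rot[7] = bABAaaaBBA$AAbBAAa
  rot[8] = ABAaaaBBA$AAbBAAab
  rot[9] = BAaaaBBA$AAbBAAabA
  rot[10] = AaaaBBA$AAbBAAabAB
  rot[11] = aaaBBA$AAbBAAabABA
  rot[12] = aaBBA$AAbBAAabABAa
  rot[13] = aBBA$AAbBAAabABAaa
  rot[14] = BBA$AAbBAAabABAaaa
  rot[15] = BA$AAbBAAabABAaaaB
  rot[16] = A$AAbBAAabABAaaaBB
  rot[17] = $AAbBAAabABAaaaBBA
Sorted (with $ < everything):
  sorted[0] = $AAbBAAabABAaaaBBA
  sorted[1] = A$AAbBAAabABAaaaBB
  sorted[2] = AAabABAaaaBBA$AAbB
  sorted[3] = AAbBAAabABAaaaBBA$
  sorted[4] = ABAaaaBBA$AAbBAAab
  sorted[5] = AaaaBBA$AAbBAAabAB
  sorted[6] = AabABAaaaBBA$AAbBA
  sorted[7] = AbBAAabABAaaaBBA$A
  sorted[8] = BA$AAbBAAabABAaaaB
  sorted[9] = BAAabABAaaaBBA$AAb
  sorted[10] = BAaaaBBA$AAbBAAabA
  sorted[11] = BBA$AAbBAAabABAaaa
  sorted[12] = aBBA$AAbBAAabABAaa
  sorted[13] = aaBBA$AAbBAAabABAa
  sorted[14] = aaaBBA$AAbBAAabABA
  sorted[15] = abABAaaaBBA$AAbBAA
  sorted[16] = bABAaaaBBA$AAbBAAa
  sorted[17] = bBAAabABAaaaBBA$AA
sorted[10] = BAaaaBBA$AAbBAAabA

Answer: BAaaaBBA$AAbBAAabA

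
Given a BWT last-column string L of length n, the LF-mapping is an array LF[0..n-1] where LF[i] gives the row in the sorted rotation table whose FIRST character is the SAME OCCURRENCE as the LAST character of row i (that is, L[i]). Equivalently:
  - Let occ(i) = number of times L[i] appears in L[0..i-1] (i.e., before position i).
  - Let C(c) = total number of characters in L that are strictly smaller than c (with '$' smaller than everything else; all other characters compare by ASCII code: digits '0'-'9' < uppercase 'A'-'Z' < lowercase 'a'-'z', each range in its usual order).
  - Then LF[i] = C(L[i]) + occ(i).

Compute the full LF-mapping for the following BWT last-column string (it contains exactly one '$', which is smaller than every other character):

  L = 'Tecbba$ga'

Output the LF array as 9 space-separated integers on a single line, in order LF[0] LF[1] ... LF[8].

Answer: 1 7 6 4 5 2 0 8 3

Derivation:
Char counts: '$':1, 'T':1, 'a':2, 'b':2, 'c':1, 'e':1, 'g':1
C (first-col start): C('$')=0, C('T')=1, C('a')=2, C('b')=4, C('c')=6, C('e')=7, C('g')=8
L[0]='T': occ=0, LF[0]=C('T')+0=1+0=1
L[1]='e': occ=0, LF[1]=C('e')+0=7+0=7
L[2]='c': occ=0, LF[2]=C('c')+0=6+0=6
L[3]='b': occ=0, LF[3]=C('b')+0=4+0=4
L[4]='b': occ=1, LF[4]=C('b')+1=4+1=5
L[5]='a': occ=0, LF[5]=C('a')+0=2+0=2
L[6]='$': occ=0, LF[6]=C('$')+0=0+0=0
L[7]='g': occ=0, LF[7]=C('g')+0=8+0=8
L[8]='a': occ=1, LF[8]=C('a')+1=2+1=3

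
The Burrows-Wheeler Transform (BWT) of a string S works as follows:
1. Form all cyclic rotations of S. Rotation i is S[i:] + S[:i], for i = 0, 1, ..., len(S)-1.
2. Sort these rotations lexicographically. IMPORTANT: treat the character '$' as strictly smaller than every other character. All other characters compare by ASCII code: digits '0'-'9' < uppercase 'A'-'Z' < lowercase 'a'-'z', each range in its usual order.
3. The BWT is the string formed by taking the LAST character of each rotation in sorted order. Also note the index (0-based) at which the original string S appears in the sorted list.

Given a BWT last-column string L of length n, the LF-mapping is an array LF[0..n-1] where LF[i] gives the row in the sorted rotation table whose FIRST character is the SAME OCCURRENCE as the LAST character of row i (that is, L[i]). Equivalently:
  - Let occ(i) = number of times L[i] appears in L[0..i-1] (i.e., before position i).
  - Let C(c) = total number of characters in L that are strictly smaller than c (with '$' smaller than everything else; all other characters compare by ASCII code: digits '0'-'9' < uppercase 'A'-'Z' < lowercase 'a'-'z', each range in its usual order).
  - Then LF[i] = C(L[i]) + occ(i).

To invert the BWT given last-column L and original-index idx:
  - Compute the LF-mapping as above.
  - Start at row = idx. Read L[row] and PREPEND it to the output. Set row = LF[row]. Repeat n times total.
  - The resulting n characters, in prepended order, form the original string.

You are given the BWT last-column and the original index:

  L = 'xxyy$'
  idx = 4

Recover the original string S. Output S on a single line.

LF mapping: 1 2 3 4 0
Walk LF starting at row 4, prepending L[row]:
  step 1: row=4, L[4]='$', prepend. Next row=LF[4]=0
  step 2: row=0, L[0]='x', prepend. Next row=LF[0]=1
  step 3: row=1, L[1]='x', prepend. Next row=LF[1]=2
  step 4: row=2, L[2]='y', prepend. Next row=LF[2]=3
  step 5: row=3, L[3]='y', prepend. Next row=LF[3]=4
Reversed output: yyxx$

Answer: yyxx$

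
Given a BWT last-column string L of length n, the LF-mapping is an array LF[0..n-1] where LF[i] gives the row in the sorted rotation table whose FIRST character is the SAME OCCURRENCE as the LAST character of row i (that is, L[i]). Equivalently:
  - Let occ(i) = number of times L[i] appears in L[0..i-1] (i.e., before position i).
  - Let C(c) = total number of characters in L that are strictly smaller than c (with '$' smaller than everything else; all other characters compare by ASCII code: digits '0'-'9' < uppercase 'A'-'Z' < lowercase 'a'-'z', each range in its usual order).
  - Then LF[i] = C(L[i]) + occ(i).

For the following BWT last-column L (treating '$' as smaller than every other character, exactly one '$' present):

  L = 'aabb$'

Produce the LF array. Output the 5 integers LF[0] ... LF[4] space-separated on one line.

Answer: 1 2 3 4 0

Derivation:
Char counts: '$':1, 'a':2, 'b':2
C (first-col start): C('$')=0, C('a')=1, C('b')=3
L[0]='a': occ=0, LF[0]=C('a')+0=1+0=1
L[1]='a': occ=1, LF[1]=C('a')+1=1+1=2
L[2]='b': occ=0, LF[2]=C('b')+0=3+0=3
L[3]='b': occ=1, LF[3]=C('b')+1=3+1=4
L[4]='$': occ=0, LF[4]=C('$')+0=0+0=0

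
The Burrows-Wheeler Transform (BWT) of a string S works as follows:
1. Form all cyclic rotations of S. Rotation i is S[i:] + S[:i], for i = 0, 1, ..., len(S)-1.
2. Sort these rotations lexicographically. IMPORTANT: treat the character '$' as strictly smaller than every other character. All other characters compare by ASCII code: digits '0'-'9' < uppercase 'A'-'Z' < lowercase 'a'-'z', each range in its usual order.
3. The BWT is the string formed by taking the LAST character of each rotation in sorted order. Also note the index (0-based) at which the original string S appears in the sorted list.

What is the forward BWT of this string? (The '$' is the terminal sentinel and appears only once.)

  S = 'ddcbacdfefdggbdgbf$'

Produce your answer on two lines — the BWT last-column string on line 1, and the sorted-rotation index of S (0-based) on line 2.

Answer: fbcggdad$cbffbedgdd
8

Derivation:
All 19 rotations (rotation i = S[i:]+S[:i]):
  rot[0] = ddcbacdfefdggbdgbf$
  rot[1] = dcbacdfefdggbdgbf$d
  rot[2] = cbacdfefdggbdgbf$dd
  rot[3] = bacdfefdggbdgbf$ddc
  rot[4] = acdfefdggbdgbf$ddcb
  rot[5] = cdfefdggbdgbf$ddcba
  rot[6] = dfefdggbdgbf$ddcbac
  rot[7] = fefdggbdgbf$ddcbacd
  rot[8] = efdggbdgbf$ddcbacdf
  rot[9] = fdggbdgbf$ddcbacdfe
  rot[10] = dggbdgbf$ddcbacdfef
  rot[11] = ggbdgbf$ddcbacdfefd
  rot[12] = gbdgbf$ddcbacdfefdg
  rot[13] = bdgbf$ddcbacdfefdgg
  rot[14] = dgbf$ddcbacdfefdggb
  rot[15] = gbf$ddcbacdfefdggbd
  rot[16] = bf$ddcbacdfefdggbdg
  rot[17] = f$ddcbacdfefdggbdgb
  rot[18] = $ddcbacdfefdggbdgbf
Sorted (with $ < everything):
  sorted[0] = $ddcbacdfefdggbdgbf  (last char: 'f')
  sorted[1] = acdfefdggbdgbf$ddcb  (last char: 'b')
  sorted[2] = bacdfefdggbdgbf$ddc  (last char: 'c')
  sorted[3] = bdgbf$ddcbacdfefdgg  (last char: 'g')
  sorted[4] = bf$ddcbacdfefdggbdg  (last char: 'g')
  sorted[5] = cbacdfefdggbdgbf$dd  (last char: 'd')
  sorted[6] = cdfefdggbdgbf$ddcba  (last char: 'a')
  sorted[7] = dcbacdfefdggbdgbf$d  (last char: 'd')
  sorted[8] = ddcbacdfefdggbdgbf$  (last char: '$')
  sorted[9] = dfefdggbdgbf$ddcbac  (last char: 'c')
  sorted[10] = dgbf$ddcbacdfefdggb  (last char: 'b')
  sorted[11] = dggbdgbf$ddcbacdfef  (last char: 'f')
  sorted[12] = efdggbdgbf$ddcbacdf  (last char: 'f')
  sorted[13] = f$ddcbacdfefdggbdgb  (last char: 'b')
  sorted[14] = fdggbdgbf$ddcbacdfe  (last char: 'e')
  sorted[15] = fefdggbdgbf$ddcbacd  (last char: 'd')
  sorted[16] = gbdgbf$ddcbacdfefdg  (last char: 'g')
  sorted[17] = gbf$ddcbacdfefdggbd  (last char: 'd')
  sorted[18] = ggbdgbf$ddcbacdfefd  (last char: 'd')
Last column: fbcggdad$cbffbedgdd
Original string S is at sorted index 8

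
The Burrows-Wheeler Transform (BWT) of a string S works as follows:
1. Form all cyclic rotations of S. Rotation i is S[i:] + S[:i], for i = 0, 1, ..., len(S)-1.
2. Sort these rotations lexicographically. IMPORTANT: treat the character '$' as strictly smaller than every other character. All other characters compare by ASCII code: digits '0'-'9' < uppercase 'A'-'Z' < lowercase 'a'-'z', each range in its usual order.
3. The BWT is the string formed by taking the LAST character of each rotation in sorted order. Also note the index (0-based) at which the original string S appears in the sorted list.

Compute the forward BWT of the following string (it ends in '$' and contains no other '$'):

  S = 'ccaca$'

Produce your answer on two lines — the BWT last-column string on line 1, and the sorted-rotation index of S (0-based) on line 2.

All 6 rotations (rotation i = S[i:]+S[:i]):
  rot[0] = ccaca$
  rot[1] = caca$c
  rot[2] = aca$cc
  rot[3] = ca$cca
  rot[4] = a$ccac
  rot[5] = $ccaca
Sorted (with $ < everything):
  sorted[0] = $ccaca  (last char: 'a')
  sorted[1] = a$ccac  (last char: 'c')
  sorted[2] = aca$cc  (last char: 'c')
  sorted[3] = ca$cca  (last char: 'a')
  sorted[4] = caca$c  (last char: 'c')
  sorted[5] = ccaca$  (last char: '$')
Last column: accac$
Original string S is at sorted index 5

Answer: accac$
5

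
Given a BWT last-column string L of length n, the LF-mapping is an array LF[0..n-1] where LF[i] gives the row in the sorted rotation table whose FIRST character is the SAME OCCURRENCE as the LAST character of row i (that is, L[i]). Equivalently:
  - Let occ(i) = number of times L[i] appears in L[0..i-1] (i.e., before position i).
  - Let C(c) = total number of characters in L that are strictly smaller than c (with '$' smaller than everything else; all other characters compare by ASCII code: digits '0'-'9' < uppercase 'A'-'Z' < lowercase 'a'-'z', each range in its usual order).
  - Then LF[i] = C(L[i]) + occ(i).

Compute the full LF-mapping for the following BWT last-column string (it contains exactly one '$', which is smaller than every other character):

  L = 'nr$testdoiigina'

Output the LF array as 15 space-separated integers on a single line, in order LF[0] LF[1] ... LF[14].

Char counts: '$':1, 'a':1, 'd':1, 'e':1, 'g':1, 'i':3, 'n':2, 'o':1, 'r':1, 's':1, 't':2
C (first-col start): C('$')=0, C('a')=1, C('d')=2, C('e')=3, C('g')=4, C('i')=5, C('n')=8, C('o')=10, C('r')=11, C('s')=12, C('t')=13
L[0]='n': occ=0, LF[0]=C('n')+0=8+0=8
L[1]='r': occ=0, LF[1]=C('r')+0=11+0=11
L[2]='$': occ=0, LF[2]=C('$')+0=0+0=0
L[3]='t': occ=0, LF[3]=C('t')+0=13+0=13
L[4]='e': occ=0, LF[4]=C('e')+0=3+0=3
L[5]='s': occ=0, LF[5]=C('s')+0=12+0=12
L[6]='t': occ=1, LF[6]=C('t')+1=13+1=14
L[7]='d': occ=0, LF[7]=C('d')+0=2+0=2
L[8]='o': occ=0, LF[8]=C('o')+0=10+0=10
L[9]='i': occ=0, LF[9]=C('i')+0=5+0=5
L[10]='i': occ=1, LF[10]=C('i')+1=5+1=6
L[11]='g': occ=0, LF[11]=C('g')+0=4+0=4
L[12]='i': occ=2, LF[12]=C('i')+2=5+2=7
L[13]='n': occ=1, LF[13]=C('n')+1=8+1=9
L[14]='a': occ=0, LF[14]=C('a')+0=1+0=1

Answer: 8 11 0 13 3 12 14 2 10 5 6 4 7 9 1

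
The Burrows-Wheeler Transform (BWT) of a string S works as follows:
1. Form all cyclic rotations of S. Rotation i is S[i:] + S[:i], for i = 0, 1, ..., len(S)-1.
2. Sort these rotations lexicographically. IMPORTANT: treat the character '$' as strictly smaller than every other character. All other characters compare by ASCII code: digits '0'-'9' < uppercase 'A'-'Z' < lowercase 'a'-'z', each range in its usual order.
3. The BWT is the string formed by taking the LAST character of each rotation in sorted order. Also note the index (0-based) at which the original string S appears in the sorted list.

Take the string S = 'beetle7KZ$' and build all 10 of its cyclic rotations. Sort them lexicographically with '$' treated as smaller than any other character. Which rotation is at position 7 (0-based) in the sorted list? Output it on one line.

All 10 rotations (rotation i = S[i:]+S[:i]):
  rot[0] = beetle7KZ$
  rot[1] = eetle7KZ$b
  rot[2] = etle7KZ$be
  rot[3] = tle7KZ$bee
  rot[4] = le7KZ$beet
  rot[5] = e7KZ$beetl
  rot[6] = 7KZ$beetle
  rot[7] = KZ$beetle7
  rot[8] = Z$beetle7K
  rot[9] = $beetle7KZ
Sorted (with $ < everything):
  sorted[0] = $beetle7KZ
  sorted[1] = 7KZ$beetle
  sorted[2] = KZ$beetle7
  sorted[3] = Z$beetle7K
  sorted[4] = beetle7KZ$
  sorted[5] = e7KZ$beetl
  sorted[6] = eetle7KZ$b
  sorted[7] = etle7KZ$be
  sorted[8] = le7KZ$beet
  sorted[9] = tle7KZ$bee
sorted[7] = etle7KZ$be

Answer: etle7KZ$be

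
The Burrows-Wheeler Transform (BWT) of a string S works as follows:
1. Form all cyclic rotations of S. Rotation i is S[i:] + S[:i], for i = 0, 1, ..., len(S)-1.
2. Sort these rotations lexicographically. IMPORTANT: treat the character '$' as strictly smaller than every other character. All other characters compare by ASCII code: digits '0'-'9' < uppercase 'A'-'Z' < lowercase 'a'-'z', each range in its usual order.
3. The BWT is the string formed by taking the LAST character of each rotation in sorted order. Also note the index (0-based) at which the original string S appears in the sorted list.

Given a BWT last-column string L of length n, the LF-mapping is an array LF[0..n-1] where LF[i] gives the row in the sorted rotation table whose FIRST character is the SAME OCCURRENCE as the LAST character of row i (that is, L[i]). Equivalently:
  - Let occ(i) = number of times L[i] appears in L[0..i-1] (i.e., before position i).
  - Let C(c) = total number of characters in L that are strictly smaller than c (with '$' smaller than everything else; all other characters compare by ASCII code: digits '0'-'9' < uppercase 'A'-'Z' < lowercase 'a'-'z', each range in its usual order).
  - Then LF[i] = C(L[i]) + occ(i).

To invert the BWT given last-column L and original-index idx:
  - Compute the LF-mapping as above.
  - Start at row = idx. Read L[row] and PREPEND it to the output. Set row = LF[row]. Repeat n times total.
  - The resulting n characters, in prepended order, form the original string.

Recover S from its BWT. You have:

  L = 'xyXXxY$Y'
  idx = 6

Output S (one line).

LF mapping: 5 7 1 2 6 3 0 4
Walk LF starting at row 6, prepending L[row]:
  step 1: row=6, L[6]='$', prepend. Next row=LF[6]=0
  step 2: row=0, L[0]='x', prepend. Next row=LF[0]=5
  step 3: row=5, L[5]='Y', prepend. Next row=LF[5]=3
  step 4: row=3, L[3]='X', prepend. Next row=LF[3]=2
  step 5: row=2, L[2]='X', prepend. Next row=LF[2]=1
  step 6: row=1, L[1]='y', prepend. Next row=LF[1]=7
  step 7: row=7, L[7]='Y', prepend. Next row=LF[7]=4
  step 8: row=4, L[4]='x', prepend. Next row=LF[4]=6
Reversed output: xYyXXYx$

Answer: xYyXXYx$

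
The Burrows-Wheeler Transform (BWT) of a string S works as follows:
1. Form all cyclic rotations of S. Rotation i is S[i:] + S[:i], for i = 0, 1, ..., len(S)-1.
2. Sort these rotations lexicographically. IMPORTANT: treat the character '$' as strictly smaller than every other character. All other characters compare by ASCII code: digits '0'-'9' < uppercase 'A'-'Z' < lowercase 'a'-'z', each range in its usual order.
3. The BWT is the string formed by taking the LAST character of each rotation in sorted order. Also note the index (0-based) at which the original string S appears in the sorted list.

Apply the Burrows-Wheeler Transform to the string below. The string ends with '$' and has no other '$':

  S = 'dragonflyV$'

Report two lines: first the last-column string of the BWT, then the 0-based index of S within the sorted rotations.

All 11 rotations (rotation i = S[i:]+S[:i]):
  rot[0] = dragonflyV$
  rot[1] = ragonflyV$d
  rot[2] = agonflyV$dr
  rot[3] = gonflyV$dra
  rot[4] = onflyV$drag
  rot[5] = nflyV$drago
  rot[6] = flyV$dragon
  rot[7] = lyV$dragonf
  rot[8] = yV$dragonfl
  rot[9] = V$dragonfly
  rot[10] = $dragonflyV
Sorted (with $ < everything):
  sorted[0] = $dragonflyV  (last char: 'V')
  sorted[1] = V$dragonfly  (last char: 'y')
  sorted[2] = agonflyV$dr  (last char: 'r')
  sorted[3] = dragonflyV$  (last char: '$')
  sorted[4] = flyV$dragon  (last char: 'n')
  sorted[5] = gonflyV$dra  (last char: 'a')
  sorted[6] = lyV$dragonf  (last char: 'f')
  sorted[7] = nflyV$drago  (last char: 'o')
  sorted[8] = onflyV$drag  (last char: 'g')
  sorted[9] = ragonflyV$d  (last char: 'd')
  sorted[10] = yV$dragonfl  (last char: 'l')
Last column: Vyr$nafogdl
Original string S is at sorted index 3

Answer: Vyr$nafogdl
3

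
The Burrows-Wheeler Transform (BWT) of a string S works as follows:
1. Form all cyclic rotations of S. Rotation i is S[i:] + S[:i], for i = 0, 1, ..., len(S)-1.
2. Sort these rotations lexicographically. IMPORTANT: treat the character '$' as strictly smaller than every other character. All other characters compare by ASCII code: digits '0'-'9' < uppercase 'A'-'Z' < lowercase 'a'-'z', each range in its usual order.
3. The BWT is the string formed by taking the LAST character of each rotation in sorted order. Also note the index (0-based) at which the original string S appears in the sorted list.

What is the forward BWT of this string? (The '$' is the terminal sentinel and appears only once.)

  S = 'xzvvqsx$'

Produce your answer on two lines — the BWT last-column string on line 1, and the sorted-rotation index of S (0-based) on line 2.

Answer: xvqvzs$x
6

Derivation:
All 8 rotations (rotation i = S[i:]+S[:i]):
  rot[0] = xzvvqsx$
  rot[1] = zvvqsx$x
  rot[2] = vvqsx$xz
  rot[3] = vqsx$xzv
  rot[4] = qsx$xzvv
  rot[5] = sx$xzvvq
  rot[6] = x$xzvvqs
  rot[7] = $xzvvqsx
Sorted (with $ < everything):
  sorted[0] = $xzvvqsx  (last char: 'x')
  sorted[1] = qsx$xzvv  (last char: 'v')
  sorted[2] = sx$xzvvq  (last char: 'q')
  sorted[3] = vqsx$xzv  (last char: 'v')
  sorted[4] = vvqsx$xz  (last char: 'z')
  sorted[5] = x$xzvvqs  (last char: 's')
  sorted[6] = xzvvqsx$  (last char: '$')
  sorted[7] = zvvqsx$x  (last char: 'x')
Last column: xvqvzs$x
Original string S is at sorted index 6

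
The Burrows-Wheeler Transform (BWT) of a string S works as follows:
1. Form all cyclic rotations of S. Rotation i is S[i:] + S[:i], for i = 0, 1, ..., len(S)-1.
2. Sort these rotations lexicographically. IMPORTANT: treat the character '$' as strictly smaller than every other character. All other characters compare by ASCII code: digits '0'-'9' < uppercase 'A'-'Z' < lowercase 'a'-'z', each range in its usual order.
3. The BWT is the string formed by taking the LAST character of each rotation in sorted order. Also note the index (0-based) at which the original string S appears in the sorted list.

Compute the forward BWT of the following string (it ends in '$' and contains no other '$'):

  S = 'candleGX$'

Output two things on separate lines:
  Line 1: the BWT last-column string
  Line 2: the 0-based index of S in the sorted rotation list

Answer: XeGc$nlda
4

Derivation:
All 9 rotations (rotation i = S[i:]+S[:i]):
  rot[0] = candleGX$
  rot[1] = andleGX$c
  rot[2] = ndleGX$ca
  rot[3] = dleGX$can
  rot[4] = leGX$cand
  rot[5] = eGX$candl
  rot[6] = GX$candle
  rot[7] = X$candleG
  rot[8] = $candleGX
Sorted (with $ < everything):
  sorted[0] = $candleGX  (last char: 'X')
  sorted[1] = GX$candle  (last char: 'e')
  sorted[2] = X$candleG  (last char: 'G')
  sorted[3] = andleGX$c  (last char: 'c')
  sorted[4] = candleGX$  (last char: '$')
  sorted[5] = dleGX$can  (last char: 'n')
  sorted[6] = eGX$candl  (last char: 'l')
  sorted[7] = leGX$cand  (last char: 'd')
  sorted[8] = ndleGX$ca  (last char: 'a')
Last column: XeGc$nlda
Original string S is at sorted index 4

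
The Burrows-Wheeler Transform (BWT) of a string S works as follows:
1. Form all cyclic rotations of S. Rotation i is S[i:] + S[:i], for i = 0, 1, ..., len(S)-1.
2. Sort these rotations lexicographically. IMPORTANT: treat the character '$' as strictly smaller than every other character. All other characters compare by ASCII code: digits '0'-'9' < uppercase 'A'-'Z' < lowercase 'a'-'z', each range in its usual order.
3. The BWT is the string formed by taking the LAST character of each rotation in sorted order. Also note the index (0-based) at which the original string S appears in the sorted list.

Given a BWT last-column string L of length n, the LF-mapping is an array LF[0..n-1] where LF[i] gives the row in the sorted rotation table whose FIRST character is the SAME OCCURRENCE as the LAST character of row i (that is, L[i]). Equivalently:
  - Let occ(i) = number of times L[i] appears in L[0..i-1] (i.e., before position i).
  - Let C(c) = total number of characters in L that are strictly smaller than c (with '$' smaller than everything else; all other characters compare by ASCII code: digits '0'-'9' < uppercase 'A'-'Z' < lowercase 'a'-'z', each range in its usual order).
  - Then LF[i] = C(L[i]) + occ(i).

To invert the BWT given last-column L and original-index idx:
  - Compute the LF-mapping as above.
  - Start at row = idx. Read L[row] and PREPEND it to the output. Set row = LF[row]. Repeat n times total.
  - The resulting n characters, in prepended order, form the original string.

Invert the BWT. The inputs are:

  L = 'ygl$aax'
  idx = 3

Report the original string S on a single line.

LF mapping: 6 3 4 0 1 2 5
Walk LF starting at row 3, prepending L[row]:
  step 1: row=3, L[3]='$', prepend. Next row=LF[3]=0
  step 2: row=0, L[0]='y', prepend. Next row=LF[0]=6
  step 3: row=6, L[6]='x', prepend. Next row=LF[6]=5
  step 4: row=5, L[5]='a', prepend. Next row=LF[5]=2
  step 5: row=2, L[2]='l', prepend. Next row=LF[2]=4
  step 6: row=4, L[4]='a', prepend. Next row=LF[4]=1
  step 7: row=1, L[1]='g', prepend. Next row=LF[1]=3
Reversed output: galaxy$

Answer: galaxy$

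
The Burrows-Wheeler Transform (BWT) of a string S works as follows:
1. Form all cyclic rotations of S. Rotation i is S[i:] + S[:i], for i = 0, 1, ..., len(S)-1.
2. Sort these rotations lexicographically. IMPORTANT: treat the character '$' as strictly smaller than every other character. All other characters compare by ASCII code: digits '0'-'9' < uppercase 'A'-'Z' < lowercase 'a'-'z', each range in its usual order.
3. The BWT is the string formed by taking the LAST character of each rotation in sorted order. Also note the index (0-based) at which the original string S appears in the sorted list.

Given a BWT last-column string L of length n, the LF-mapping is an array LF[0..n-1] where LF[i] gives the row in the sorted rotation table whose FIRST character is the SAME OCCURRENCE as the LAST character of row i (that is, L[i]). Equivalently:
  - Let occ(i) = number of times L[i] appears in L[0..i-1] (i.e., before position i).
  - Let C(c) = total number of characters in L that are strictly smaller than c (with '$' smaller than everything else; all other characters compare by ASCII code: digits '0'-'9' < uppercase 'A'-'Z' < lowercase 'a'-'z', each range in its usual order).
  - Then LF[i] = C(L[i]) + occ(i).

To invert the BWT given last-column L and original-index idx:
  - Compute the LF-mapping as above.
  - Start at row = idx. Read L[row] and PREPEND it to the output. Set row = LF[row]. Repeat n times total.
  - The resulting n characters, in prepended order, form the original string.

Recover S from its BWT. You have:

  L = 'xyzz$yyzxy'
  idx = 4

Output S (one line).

LF mapping: 1 3 7 8 0 4 5 9 2 6
Walk LF starting at row 4, prepending L[row]:
  step 1: row=4, L[4]='$', prepend. Next row=LF[4]=0
  step 2: row=0, L[0]='x', prepend. Next row=LF[0]=1
  step 3: row=1, L[1]='y', prepend. Next row=LF[1]=3
  step 4: row=3, L[3]='z', prepend. Next row=LF[3]=8
  step 5: row=8, L[8]='x', prepend. Next row=LF[8]=2
  step 6: row=2, L[2]='z', prepend. Next row=LF[2]=7
  step 7: row=7, L[7]='z', prepend. Next row=LF[7]=9
  step 8: row=9, L[9]='y', prepend. Next row=LF[9]=6
  step 9: row=6, L[6]='y', prepend. Next row=LF[6]=5
  step 10: row=5, L[5]='y', prepend. Next row=LF[5]=4
Reversed output: yyyzzxzyx$

Answer: yyyzzxzyx$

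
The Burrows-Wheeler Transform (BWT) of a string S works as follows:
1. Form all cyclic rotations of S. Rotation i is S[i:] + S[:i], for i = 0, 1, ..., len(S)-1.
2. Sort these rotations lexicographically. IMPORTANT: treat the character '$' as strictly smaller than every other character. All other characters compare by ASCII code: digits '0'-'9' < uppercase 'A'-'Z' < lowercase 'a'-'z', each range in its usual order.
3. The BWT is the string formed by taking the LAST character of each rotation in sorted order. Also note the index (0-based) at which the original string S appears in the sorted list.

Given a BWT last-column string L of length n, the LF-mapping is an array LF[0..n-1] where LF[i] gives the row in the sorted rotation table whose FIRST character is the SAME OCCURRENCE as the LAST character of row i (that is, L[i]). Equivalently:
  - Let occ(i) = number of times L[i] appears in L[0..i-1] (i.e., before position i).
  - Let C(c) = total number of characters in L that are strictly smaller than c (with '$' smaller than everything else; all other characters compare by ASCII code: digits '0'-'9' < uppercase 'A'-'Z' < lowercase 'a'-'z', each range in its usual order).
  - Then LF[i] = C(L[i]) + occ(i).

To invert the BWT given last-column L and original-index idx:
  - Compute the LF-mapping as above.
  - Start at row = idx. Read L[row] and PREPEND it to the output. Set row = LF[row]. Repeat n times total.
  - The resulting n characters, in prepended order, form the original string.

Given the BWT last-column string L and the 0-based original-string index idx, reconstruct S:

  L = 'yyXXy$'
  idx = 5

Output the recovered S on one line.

Answer: yyXXy$

Derivation:
LF mapping: 3 4 1 2 5 0
Walk LF starting at row 5, prepending L[row]:
  step 1: row=5, L[5]='$', prepend. Next row=LF[5]=0
  step 2: row=0, L[0]='y', prepend. Next row=LF[0]=3
  step 3: row=3, L[3]='X', prepend. Next row=LF[3]=2
  step 4: row=2, L[2]='X', prepend. Next row=LF[2]=1
  step 5: row=1, L[1]='y', prepend. Next row=LF[1]=4
  step 6: row=4, L[4]='y', prepend. Next row=LF[4]=5
Reversed output: yyXXy$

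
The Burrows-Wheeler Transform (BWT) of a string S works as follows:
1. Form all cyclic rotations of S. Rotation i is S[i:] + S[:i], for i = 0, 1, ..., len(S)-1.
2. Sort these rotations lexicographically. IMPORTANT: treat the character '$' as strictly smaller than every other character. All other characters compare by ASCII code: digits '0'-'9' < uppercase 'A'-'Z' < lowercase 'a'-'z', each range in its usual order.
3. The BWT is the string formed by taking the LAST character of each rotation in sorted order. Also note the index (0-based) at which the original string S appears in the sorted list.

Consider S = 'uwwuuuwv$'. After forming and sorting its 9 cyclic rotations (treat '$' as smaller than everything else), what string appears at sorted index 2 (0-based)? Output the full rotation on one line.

All 9 rotations (rotation i = S[i:]+S[:i]):
  rot[0] = uwwuuuwv$
  rot[1] = wwuuuwv$u
  rot[2] = wuuuwv$uw
  rot[3] = uuuwv$uww
  rot[4] = uuwv$uwwu
  rot[5] = uwv$uwwuu
  rot[6] = wv$uwwuuu
  rot[7] = v$uwwuuuw
  rot[8] = $uwwuuuwv
Sorted (with $ < everything):
  sorted[0] = $uwwuuuwv
  sorted[1] = uuuwv$uww
  sorted[2] = uuwv$uwwu
  sorted[3] = uwv$uwwuu
  sorted[4] = uwwuuuwv$
  sorted[5] = v$uwwuuuw
  sorted[6] = wuuuwv$uw
  sorted[7] = wv$uwwuuu
  sorted[8] = wwuuuwv$u
sorted[2] = uuwv$uwwu

Answer: uuwv$uwwu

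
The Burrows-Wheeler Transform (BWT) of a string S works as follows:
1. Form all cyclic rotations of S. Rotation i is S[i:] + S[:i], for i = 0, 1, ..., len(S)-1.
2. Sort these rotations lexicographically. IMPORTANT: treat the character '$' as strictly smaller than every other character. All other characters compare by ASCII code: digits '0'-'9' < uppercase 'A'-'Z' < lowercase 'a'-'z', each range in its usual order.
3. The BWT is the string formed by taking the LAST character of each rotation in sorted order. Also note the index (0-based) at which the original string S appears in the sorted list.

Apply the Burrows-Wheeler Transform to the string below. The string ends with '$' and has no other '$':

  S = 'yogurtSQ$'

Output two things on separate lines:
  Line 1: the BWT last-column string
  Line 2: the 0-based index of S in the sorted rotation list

Answer: QStoyurg$
8

Derivation:
All 9 rotations (rotation i = S[i:]+S[:i]):
  rot[0] = yogurtSQ$
  rot[1] = ogurtSQ$y
  rot[2] = gurtSQ$yo
  rot[3] = urtSQ$yog
  rot[4] = rtSQ$yogu
  rot[5] = tSQ$yogur
  rot[6] = SQ$yogurt
  rot[7] = Q$yogurtS
  rot[8] = $yogurtSQ
Sorted (with $ < everything):
  sorted[0] = $yogurtSQ  (last char: 'Q')
  sorted[1] = Q$yogurtS  (last char: 'S')
  sorted[2] = SQ$yogurt  (last char: 't')
  sorted[3] = gurtSQ$yo  (last char: 'o')
  sorted[4] = ogurtSQ$y  (last char: 'y')
  sorted[5] = rtSQ$yogu  (last char: 'u')
  sorted[6] = tSQ$yogur  (last char: 'r')
  sorted[7] = urtSQ$yog  (last char: 'g')
  sorted[8] = yogurtSQ$  (last char: '$')
Last column: QStoyurg$
Original string S is at sorted index 8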